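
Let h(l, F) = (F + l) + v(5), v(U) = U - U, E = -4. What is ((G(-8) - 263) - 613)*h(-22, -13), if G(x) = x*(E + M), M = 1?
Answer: 29820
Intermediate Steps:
v(U) = 0
h(l, F) = F + l (h(l, F) = (F + l) + 0 = F + l)
G(x) = -3*x (G(x) = x*(-4 + 1) = x*(-3) = -3*x)
((G(-8) - 263) - 613)*h(-22, -13) = ((-3*(-8) - 263) - 613)*(-13 - 22) = ((24 - 263) - 613)*(-35) = (-239 - 613)*(-35) = -852*(-35) = 29820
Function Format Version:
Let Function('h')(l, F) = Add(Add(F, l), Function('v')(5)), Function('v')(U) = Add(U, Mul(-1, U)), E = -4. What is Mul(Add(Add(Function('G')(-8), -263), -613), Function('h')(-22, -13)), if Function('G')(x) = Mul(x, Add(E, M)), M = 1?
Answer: 29820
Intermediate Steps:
Function('v')(U) = 0
Function('h')(l, F) = Add(F, l) (Function('h')(l, F) = Add(Add(F, l), 0) = Add(F, l))
Function('G')(x) = Mul(-3, x) (Function('G')(x) = Mul(x, Add(-4, 1)) = Mul(x, -3) = Mul(-3, x))
Mul(Add(Add(Function('G')(-8), -263), -613), Function('h')(-22, -13)) = Mul(Add(Add(Mul(-3, -8), -263), -613), Add(-13, -22)) = Mul(Add(Add(24, -263), -613), -35) = Mul(Add(-239, -613), -35) = Mul(-852, -35) = 29820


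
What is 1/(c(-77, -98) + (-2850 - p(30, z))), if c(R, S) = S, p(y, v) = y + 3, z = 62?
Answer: -1/2981 ≈ -0.00033546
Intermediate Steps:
p(y, v) = 3 + y
1/(c(-77, -98) + (-2850 - p(30, z))) = 1/(-98 + (-2850 - (3 + 30))) = 1/(-98 + (-2850 - 1*33)) = 1/(-98 + (-2850 - 33)) = 1/(-98 - 2883) = 1/(-2981) = -1/2981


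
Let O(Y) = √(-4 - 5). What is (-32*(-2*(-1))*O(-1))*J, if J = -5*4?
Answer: 3840*I ≈ 3840.0*I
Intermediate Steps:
J = -20
O(Y) = 3*I (O(Y) = √(-9) = 3*I)
(-32*(-2*(-1))*O(-1))*J = -32*(-2*(-1))*3*I*(-20) = -64*3*I*(-20) = -192*I*(-20) = 3840*I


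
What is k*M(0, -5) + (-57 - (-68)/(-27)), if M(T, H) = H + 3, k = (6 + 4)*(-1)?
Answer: -1067/27 ≈ -39.518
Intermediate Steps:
k = -10 (k = 10*(-1) = -10)
M(T, H) = 3 + H
k*M(0, -5) + (-57 - (-68)/(-27)) = -10*(3 - 5) + (-57 - (-68)/(-27)) = -10*(-2) + (-57 - (-68)*(-1)/27) = 20 + (-57 - 1*68/27) = 20 + (-57 - 68/27) = 20 - 1607/27 = -1067/27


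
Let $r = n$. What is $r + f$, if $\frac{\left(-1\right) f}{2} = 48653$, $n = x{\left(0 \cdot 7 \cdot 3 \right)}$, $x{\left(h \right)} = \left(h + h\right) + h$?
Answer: $-97306$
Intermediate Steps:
$x{\left(h \right)} = 3 h$ ($x{\left(h \right)} = 2 h + h = 3 h$)
$n = 0$ ($n = 3 \cdot 0 \cdot 7 \cdot 3 = 3 \cdot 0 \cdot 3 = 3 \cdot 0 = 0$)
$r = 0$
$f = -97306$ ($f = \left(-2\right) 48653 = -97306$)
$r + f = 0 - 97306 = -97306$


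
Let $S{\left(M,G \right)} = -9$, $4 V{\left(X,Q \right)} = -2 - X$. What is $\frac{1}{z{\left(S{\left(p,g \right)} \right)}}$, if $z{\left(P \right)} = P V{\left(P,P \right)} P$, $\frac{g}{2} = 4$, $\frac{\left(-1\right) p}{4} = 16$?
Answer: $\frac{4}{567} \approx 0.0070547$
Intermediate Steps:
$p = -64$ ($p = \left(-4\right) 16 = -64$)
$g = 8$ ($g = 2 \cdot 4 = 8$)
$V{\left(X,Q \right)} = - \frac{1}{2} - \frac{X}{4}$ ($V{\left(X,Q \right)} = \frac{-2 - X}{4} = - \frac{1}{2} - \frac{X}{4}$)
$z{\left(P \right)} = P^{2} \left(- \frac{1}{2} - \frac{P}{4}\right)$ ($z{\left(P \right)} = P \left(- \frac{1}{2} - \frac{P}{4}\right) P = P^{2} \left(- \frac{1}{2} - \frac{P}{4}\right)$)
$\frac{1}{z{\left(S{\left(p,g \right)} \right)}} = \frac{1}{\frac{1}{4} \left(-9\right)^{2} \left(-2 - -9\right)} = \frac{1}{\frac{1}{4} \cdot 81 \left(-2 + 9\right)} = \frac{1}{\frac{1}{4} \cdot 81 \cdot 7} = \frac{1}{\frac{567}{4}} = \frac{4}{567}$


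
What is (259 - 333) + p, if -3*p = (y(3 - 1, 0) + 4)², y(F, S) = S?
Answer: -238/3 ≈ -79.333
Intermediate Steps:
p = -16/3 (p = -(0 + 4)²/3 = -⅓*4² = -⅓*16 = -16/3 ≈ -5.3333)
(259 - 333) + p = (259 - 333) - 16/3 = -74 - 16/3 = -238/3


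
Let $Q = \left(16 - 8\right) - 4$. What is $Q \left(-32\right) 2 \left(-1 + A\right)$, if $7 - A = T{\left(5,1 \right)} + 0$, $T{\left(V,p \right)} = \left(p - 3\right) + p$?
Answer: $-1792$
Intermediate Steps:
$T{\left(V,p \right)} = -3 + 2 p$ ($T{\left(V,p \right)} = \left(-3 + p\right) + p = -3 + 2 p$)
$A = 8$ ($A = 7 - \left(\left(-3 + 2 \cdot 1\right) + 0\right) = 7 - \left(\left(-3 + 2\right) + 0\right) = 7 - \left(-1 + 0\right) = 7 - -1 = 7 + 1 = 8$)
$Q = 4$ ($Q = 8 - 4 = 4$)
$Q \left(-32\right) 2 \left(-1 + A\right) = 4 \left(-32\right) 2 \left(-1 + 8\right) = - 128 \cdot 2 \cdot 7 = \left(-128\right) 14 = -1792$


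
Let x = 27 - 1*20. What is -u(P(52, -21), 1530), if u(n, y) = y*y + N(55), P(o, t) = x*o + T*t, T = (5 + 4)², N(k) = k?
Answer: -2340955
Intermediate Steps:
x = 7 (x = 27 - 20 = 7)
T = 81 (T = 9² = 81)
P(o, t) = 7*o + 81*t
u(n, y) = 55 + y² (u(n, y) = y*y + 55 = y² + 55 = 55 + y²)
-u(P(52, -21), 1530) = -(55 + 1530²) = -(55 + 2340900) = -1*2340955 = -2340955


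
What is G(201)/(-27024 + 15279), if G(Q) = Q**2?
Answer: -4489/1305 ≈ -3.4398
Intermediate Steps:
G(201)/(-27024 + 15279) = 201**2/(-27024 + 15279) = 40401/(-11745) = 40401*(-1/11745) = -4489/1305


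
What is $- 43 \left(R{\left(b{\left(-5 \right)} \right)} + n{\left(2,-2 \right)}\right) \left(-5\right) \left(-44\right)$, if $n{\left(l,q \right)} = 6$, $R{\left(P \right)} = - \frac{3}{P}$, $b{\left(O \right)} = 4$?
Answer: $-49665$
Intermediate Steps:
$- 43 \left(R{\left(b{\left(-5 \right)} \right)} + n{\left(2,-2 \right)}\right) \left(-5\right) \left(-44\right) = - 43 \left(- \frac{3}{4} + 6\right) \left(-5\right) \left(-44\right) = - 43 \cdot \frac{21}{4} \left(-5\right) \left(-44\right) = \left(-43\right) \left(- \frac{105}{4}\right) \left(-44\right) = \frac{4515}{4} \left(-44\right) = -49665$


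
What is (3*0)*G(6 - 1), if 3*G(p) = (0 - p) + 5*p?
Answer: 0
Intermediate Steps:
G(p) = 4*p/3 (G(p) = ((0 - p) + 5*p)/3 = (-p + 5*p)/3 = (4*p)/3 = 4*p/3)
(3*0)*G(6 - 1) = (3*0)*(4*(6 - 1)/3) = 0*((4/3)*5) = 0*(20/3) = 0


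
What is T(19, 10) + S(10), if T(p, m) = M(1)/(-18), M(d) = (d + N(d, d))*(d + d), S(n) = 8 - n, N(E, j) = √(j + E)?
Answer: -19/9 - √2/9 ≈ -2.2682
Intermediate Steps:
N(E, j) = √(E + j)
M(d) = 2*d*(d + √2*√d) (M(d) = (d + √(d + d))*(d + d) = (d + √(2*d))*(2*d) = (d + √2*√d)*(2*d) = 2*d*(d + √2*√d))
T(p, m) = -⅑ - √2/9 (T(p, m) = (2*1*(1 + √2*√1))/(-18) = (2*1*(1 + √2*1))*(-1/18) = (2*1*(1 + √2))*(-1/18) = (2 + 2*√2)*(-1/18) = -⅑ - √2/9)
T(19, 10) + S(10) = (-⅑ - √2/9) + (8 - 1*10) = (-⅑ - √2/9) + (8 - 10) = (-⅑ - √2/9) - 2 = -19/9 - √2/9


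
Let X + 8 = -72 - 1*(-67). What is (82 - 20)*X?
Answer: -806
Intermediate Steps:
X = -13 (X = -8 + (-72 - 1*(-67)) = -8 + (-72 + 67) = -8 - 5 = -13)
(82 - 20)*X = (82 - 20)*(-13) = 62*(-13) = -806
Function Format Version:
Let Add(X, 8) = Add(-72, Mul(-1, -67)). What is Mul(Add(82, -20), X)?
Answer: -806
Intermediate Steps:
X = -13 (X = Add(-8, Add(-72, Mul(-1, -67))) = Add(-8, Add(-72, 67)) = Add(-8, -5) = -13)
Mul(Add(82, -20), X) = Mul(Add(82, -20), -13) = Mul(62, -13) = -806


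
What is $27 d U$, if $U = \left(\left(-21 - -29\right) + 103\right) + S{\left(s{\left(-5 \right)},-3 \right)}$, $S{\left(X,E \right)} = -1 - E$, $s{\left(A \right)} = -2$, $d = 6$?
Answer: $18306$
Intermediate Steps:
$U = 113$ ($U = \left(\left(-21 - -29\right) + 103\right) - -2 = \left(\left(-21 + 29\right) + 103\right) + \left(-1 + 3\right) = \left(8 + 103\right) + 2 = 111 + 2 = 113$)
$27 d U = 27 \cdot 6 \cdot 113 = 27 \cdot 678 = 18306$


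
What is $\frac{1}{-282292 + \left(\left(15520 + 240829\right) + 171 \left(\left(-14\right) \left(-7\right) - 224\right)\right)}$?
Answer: $- \frac{1}{47489} \approx -2.1057 \cdot 10^{-5}$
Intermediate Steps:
$\frac{1}{-282292 + \left(\left(15520 + 240829\right) + 171 \left(\left(-14\right) \left(-7\right) - 224\right)\right)} = \frac{1}{-282292 + \left(256349 + 171 \left(98 - 224\right)\right)} = \frac{1}{-282292 + \left(256349 + 171 \left(-126\right)\right)} = \frac{1}{-282292 + \left(256349 - 21546\right)} = \frac{1}{-282292 + 234803} = \frac{1}{-47489} = - \frac{1}{47489}$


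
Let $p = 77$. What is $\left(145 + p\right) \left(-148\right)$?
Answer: $-32856$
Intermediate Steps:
$\left(145 + p\right) \left(-148\right) = \left(145 + 77\right) \left(-148\right) = 222 \left(-148\right) = -32856$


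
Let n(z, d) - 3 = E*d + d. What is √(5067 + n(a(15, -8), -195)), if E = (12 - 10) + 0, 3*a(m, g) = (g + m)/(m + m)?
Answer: √4485 ≈ 66.970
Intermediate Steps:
a(m, g) = (g + m)/(6*m) (a(m, g) = ((g + m)/(m + m))/3 = ((g + m)/((2*m)))/3 = ((g + m)*(1/(2*m)))/3 = ((g + m)/(2*m))/3 = (g + m)/(6*m))
E = 2 (E = 2 + 0 = 2)
n(z, d) = 3 + 3*d (n(z, d) = 3 + (2*d + d) = 3 + 3*d)
√(5067 + n(a(15, -8), -195)) = √(5067 + (3 + 3*(-195))) = √(5067 + (3 - 585)) = √(5067 - 582) = √4485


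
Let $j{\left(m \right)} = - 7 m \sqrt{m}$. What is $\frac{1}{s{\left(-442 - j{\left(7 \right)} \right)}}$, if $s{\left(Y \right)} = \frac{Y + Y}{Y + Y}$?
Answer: $1$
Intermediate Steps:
$j{\left(m \right)} = - 7 m^{\frac{3}{2}}$
$s{\left(Y \right)} = 1$ ($s{\left(Y \right)} = \frac{2 Y}{2 Y} = 2 Y \frac{1}{2 Y} = 1$)
$\frac{1}{s{\left(-442 - j{\left(7 \right)} \right)}} = 1^{-1} = 1$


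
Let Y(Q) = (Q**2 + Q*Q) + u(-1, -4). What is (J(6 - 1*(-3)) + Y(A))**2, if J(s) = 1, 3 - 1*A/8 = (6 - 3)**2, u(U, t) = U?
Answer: 21233664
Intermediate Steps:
A = -48 (A = 24 - 8*(6 - 3)**2 = 24 - 8*3**2 = 24 - 8*9 = 24 - 72 = -48)
Y(Q) = -1 + 2*Q**2 (Y(Q) = (Q**2 + Q*Q) - 1 = (Q**2 + Q**2) - 1 = 2*Q**2 - 1 = -1 + 2*Q**2)
(J(6 - 1*(-3)) + Y(A))**2 = (1 + (-1 + 2*(-48)**2))**2 = (1 + (-1 + 2*2304))**2 = (1 + (-1 + 4608))**2 = (1 + 4607)**2 = 4608**2 = 21233664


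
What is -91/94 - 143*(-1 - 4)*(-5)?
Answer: -336141/94 ≈ -3576.0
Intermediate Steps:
-91/94 - 143*(-1 - 4)*(-5) = -91*1/94 - (-715)*(-5) = -91/94 - 143*25 = -91/94 - 3575 = -336141/94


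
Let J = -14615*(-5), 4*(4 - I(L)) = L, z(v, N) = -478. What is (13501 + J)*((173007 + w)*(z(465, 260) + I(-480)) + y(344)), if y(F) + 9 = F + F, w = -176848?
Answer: 117777384368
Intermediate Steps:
I(L) = 4 - L/4
y(F) = -9 + 2*F (y(F) = -9 + (F + F) = -9 + 2*F)
J = 73075
(13501 + J)*((173007 + w)*(z(465, 260) + I(-480)) + y(344)) = (13501 + 73075)*((173007 - 176848)*(-478 + (4 - ¼*(-480))) + (-9 + 2*344)) = 86576*(-3841*(-478 + (4 + 120)) + (-9 + 688)) = 86576*(-3841*(-478 + 124) + 679) = 86576*(-3841*(-354) + 679) = 86576*(1359714 + 679) = 86576*1360393 = 117777384368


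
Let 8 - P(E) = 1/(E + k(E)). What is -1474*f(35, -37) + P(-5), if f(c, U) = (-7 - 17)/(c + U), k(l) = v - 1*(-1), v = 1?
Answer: -53039/3 ≈ -17680.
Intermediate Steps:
k(l) = 2 (k(l) = 1 - 1*(-1) = 1 + 1 = 2)
f(c, U) = -24/(U + c)
P(E) = 8 - 1/(2 + E) (P(E) = 8 - 1/(E + 2) = 8 - 1/(2 + E))
-1474*f(35, -37) + P(-5) = -(-35376)/(-37 + 35) + (15 + 8*(-5))/(2 - 5) = -(-35376)/(-2) + (15 - 40)/(-3) = -(-35376)*(-1)/2 - 1/3*(-25) = -1474*12 + 25/3 = -17688 + 25/3 = -53039/3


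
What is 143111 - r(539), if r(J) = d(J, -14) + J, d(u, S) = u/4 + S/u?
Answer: 43870681/308 ≈ 1.4244e+5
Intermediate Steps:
d(u, S) = u/4 + S/u (d(u, S) = u*(¼) + S/u = u/4 + S/u)
r(J) = -14/J + 5*J/4 (r(J) = (J/4 - 14/J) + J = (-14/J + J/4) + J = -14/J + 5*J/4)
143111 - r(539) = 143111 - (-14/539 + (5/4)*539) = 143111 - (-14*1/539 + 2695/4) = 143111 - (-2/77 + 2695/4) = 143111 - 1*207507/308 = 143111 - 207507/308 = 43870681/308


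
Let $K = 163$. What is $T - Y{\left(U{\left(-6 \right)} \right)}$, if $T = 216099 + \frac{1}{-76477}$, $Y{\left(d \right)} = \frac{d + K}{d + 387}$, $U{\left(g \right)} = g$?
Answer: $\frac{6296623820693}{29137737} \approx 2.161 \cdot 10^{5}$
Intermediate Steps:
$Y{\left(d \right)} = \frac{163 + d}{387 + d}$ ($Y{\left(d \right)} = \frac{d + 163}{d + 387} = \frac{163 + d}{387 + d}$)
$T = \frac{16526603222}{76477}$ ($T = 216099 - \frac{1}{76477} = \frac{16526603222}{76477} \approx 2.161 \cdot 10^{5}$)
$T - Y{\left(U{\left(-6 \right)} \right)} = \frac{16526603222}{76477} - \frac{163 - 6}{387 - 6} = \frac{16526603222}{76477} - \frac{1}{381} \cdot 157 = \frac{16526603222}{76477} - \frac{157}{381} = \frac{6296623820693}{29137737}$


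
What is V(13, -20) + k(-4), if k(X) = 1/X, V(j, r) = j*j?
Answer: 675/4 ≈ 168.75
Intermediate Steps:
V(j, r) = j**2
V(13, -20) + k(-4) = 13**2 + 1/(-4) = 169 - 1/4 = 675/4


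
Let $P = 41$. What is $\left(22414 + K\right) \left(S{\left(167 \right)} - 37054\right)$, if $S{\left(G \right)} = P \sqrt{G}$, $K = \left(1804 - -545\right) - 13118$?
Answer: $-431493830 + 477445 \sqrt{167} \approx -4.2532 \cdot 10^{8}$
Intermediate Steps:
$K = -10769$ ($K = \left(1804 + 545\right) - 13118 = 2349 - 13118 = -10769$)
$S{\left(G \right)} = 41 \sqrt{G}$
$\left(22414 + K\right) \left(S{\left(167 \right)} - 37054\right) = \left(22414 - 10769\right) \left(41 \sqrt{167} - 37054\right) = 11645 \left(-37054 + 41 \sqrt{167}\right) = -431493830 + 477445 \sqrt{167}$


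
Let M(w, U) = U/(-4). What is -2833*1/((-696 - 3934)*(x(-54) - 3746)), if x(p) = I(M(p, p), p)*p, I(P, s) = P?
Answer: -2833/20719250 ≈ -0.00013673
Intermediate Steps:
M(w, U) = -U/4 (M(w, U) = U*(-¼) = -U/4)
x(p) = -p²/4 (x(p) = (-p/4)*p = -p²/4)
-2833*1/((-696 - 3934)*(x(-54) - 3746)) = -2833*1/((-696 - 3934)*(-¼*(-54)² - 3746)) = -2833*(-1/(4630*(-¼*2916 - 3746))) = -2833*(-1/(4630*(-729 - 3746))) = -2833/((-4475*(-4630))) = -2833/20719250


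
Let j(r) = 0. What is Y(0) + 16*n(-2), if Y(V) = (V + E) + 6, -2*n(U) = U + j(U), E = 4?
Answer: 26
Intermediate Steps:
n(U) = -U/2 (n(U) = -(U + 0)/2 = -U/2)
Y(V) = 10 + V (Y(V) = (V + 4) + 6 = (4 + V) + 6 = 10 + V)
Y(0) + 16*n(-2) = (10 + 0) + 16*(-1/2*(-2)) = 10 + 16*1 = 10 + 16 = 26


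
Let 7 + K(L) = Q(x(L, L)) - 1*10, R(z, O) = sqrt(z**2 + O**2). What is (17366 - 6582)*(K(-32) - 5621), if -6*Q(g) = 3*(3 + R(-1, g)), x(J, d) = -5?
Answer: -60816368 - 5392*sqrt(26) ≈ -6.0844e+7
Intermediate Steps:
R(z, O) = sqrt(O**2 + z**2)
Q(g) = -3/2 - sqrt(1 + g**2)/2 (Q(g) = -(3 + sqrt(g**2 + (-1)**2))/2 = -(3 + sqrt(g**2 + 1))/2 = -(3 + sqrt(1 + g**2))/2 = -(9 + 3*sqrt(1 + g**2))/6 = -3/2 - sqrt(1 + g**2)/2)
K(L) = -37/2 - sqrt(26)/2 (K(L) = -7 + ((-3/2 - sqrt(1 + (-5)**2)/2) - 1*10) = -7 + ((-3/2 - sqrt(1 + 25)/2) - 10) = -7 + ((-3/2 - sqrt(26)/2) - 10) = -7 + (-23/2 - sqrt(26)/2) = -37/2 - sqrt(26)/2)
(17366 - 6582)*(K(-32) - 5621) = (17366 - 6582)*((-37/2 - sqrt(26)/2) - 5621) = 10784*(-11279/2 - sqrt(26)/2) = -60816368 - 5392*sqrt(26)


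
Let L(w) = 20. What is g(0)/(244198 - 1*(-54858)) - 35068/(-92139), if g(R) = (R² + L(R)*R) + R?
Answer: 35068/92139 ≈ 0.38060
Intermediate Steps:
g(R) = R² + 21*R (g(R) = (R² + 20*R) + R = R² + 21*R)
g(0)/(244198 - 1*(-54858)) - 35068/(-92139) = (0*(21 + 0))/(244198 - 1*(-54858)) - 35068/(-92139) = (0*21)/(244198 + 54858) - 35068*(-1/92139) = 0/299056 + 35068/92139 = 0*(1/299056) + 35068/92139 = 0 + 35068/92139 = 35068/92139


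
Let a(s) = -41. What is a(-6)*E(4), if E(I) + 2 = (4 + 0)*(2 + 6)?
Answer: -1230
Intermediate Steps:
E(I) = 30 (E(I) = -2 + (4 + 0)*(2 + 6) = -2 + 4*8 = -2 + 32 = 30)
a(-6)*E(4) = -41*30 = -1230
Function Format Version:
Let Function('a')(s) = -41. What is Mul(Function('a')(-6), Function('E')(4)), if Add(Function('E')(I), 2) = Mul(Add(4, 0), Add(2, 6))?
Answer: -1230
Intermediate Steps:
Function('E')(I) = 30 (Function('E')(I) = Add(-2, Mul(Add(4, 0), Add(2, 6))) = Add(-2, Mul(4, 8)) = Add(-2, 32) = 30)
Mul(Function('a')(-6), Function('E')(4)) = Mul(-41, 30) = -1230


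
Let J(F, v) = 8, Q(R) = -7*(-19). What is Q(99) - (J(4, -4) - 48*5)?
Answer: 365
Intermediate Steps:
Q(R) = 133
Q(99) - (J(4, -4) - 48*5) = 133 - (8 - 48*5) = 133 - (8 - 240) = 133 - 1*(-232) = 133 + 232 = 365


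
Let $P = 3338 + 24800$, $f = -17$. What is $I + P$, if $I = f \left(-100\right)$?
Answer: $29838$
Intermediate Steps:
$P = 28138$
$I = 1700$ ($I = \left(-17\right) \left(-100\right) = 1700$)
$I + P = 1700 + 28138 = 29838$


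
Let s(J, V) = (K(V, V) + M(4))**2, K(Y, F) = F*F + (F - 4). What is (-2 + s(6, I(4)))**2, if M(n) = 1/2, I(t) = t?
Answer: 1168561/16 ≈ 73035.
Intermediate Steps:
M(n) = 1/2
K(Y, F) = -4 + F + F**2 (K(Y, F) = F**2 + (-4 + F) = -4 + F + F**2)
s(J, V) = (-7/2 + V + V**2)**2 (s(J, V) = ((-4 + V + V**2) + 1/2)**2 = (-7/2 + V + V**2)**2)
(-2 + s(6, I(4)))**2 = (-2 + (-7 + 2*4 + 2*4**2)**2/4)**2 = (-2 + (-7 + 8 + 2*16)**2/4)**2 = (-2 + (-7 + 8 + 32)**2/4)**2 = (-2 + (1/4)*33**2)**2 = (-2 + (1/4)*1089)**2 = (-2 + 1089/4)**2 = (1081/4)**2 = 1168561/16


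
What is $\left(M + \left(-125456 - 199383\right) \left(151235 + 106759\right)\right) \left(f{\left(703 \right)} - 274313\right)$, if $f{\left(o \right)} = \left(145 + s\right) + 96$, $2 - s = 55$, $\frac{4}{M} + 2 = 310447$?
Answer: $\frac{1426399180714539903450}{62089} \approx 2.2973 \cdot 10^{16}$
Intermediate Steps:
$M = \frac{4}{310445}$ ($M = \frac{4}{-2 + 310447} = \frac{4}{310445} \approx 1.2885 \cdot 10^{-5}$)
$s = -53$ ($s = 2 - 55 = -53$)
$f{\left(o \right)} = 188$ ($f{\left(o \right)} = \left(145 - 53\right) + 96 = 92 + 96 = 188$)
$\left(M + \left(-125456 - 199383\right) \left(151235 + 106759\right)\right) \left(f{\left(703 \right)} - 274313\right) = \left(\frac{4}{310445} + \left(-125456 - 199383\right) \left(151235 + 106759\right)\right) \left(188 - 274313\right) = \left(\frac{4}{310445} - 83806512966\right) \left(-274125\right) = \left(- \frac{26017312917729866}{310445}\right) \left(-274125\right) = \frac{1426399180714539903450}{62089}$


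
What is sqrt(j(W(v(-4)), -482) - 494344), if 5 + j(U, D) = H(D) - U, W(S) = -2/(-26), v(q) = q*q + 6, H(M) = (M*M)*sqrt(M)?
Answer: sqrt(-83544994 + 39262756*I*sqrt(482))/13 ≈ 1521.5 + 1676.1*I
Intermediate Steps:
H(M) = M**(5/2) (H(M) = M**2*sqrt(M) = M**(5/2))
v(q) = 6 + q**2 (v(q) = q**2 + 6 = 6 + q**2)
W(S) = 1/13 (W(S) = -2*(-1/26) = 1/13)
j(U, D) = -5 + D**(5/2) - U (j(U, D) = -5 + (D**(5/2) - U) = -5 + D**(5/2) - U)
sqrt(j(W(v(-4)), -482) - 494344) = sqrt((-5 + (-482)**(5/2) - 1*1/13) - 494344) = sqrt((-5 + 232324*I*sqrt(482) - 1/13) - 494344) = sqrt((-66/13 + 232324*I*sqrt(482)) - 494344) = sqrt(-6426538/13 + 232324*I*sqrt(482))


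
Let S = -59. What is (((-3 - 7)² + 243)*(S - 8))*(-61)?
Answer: 1401841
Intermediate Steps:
(((-3 - 7)² + 243)*(S - 8))*(-61) = (((-3 - 7)² + 243)*(-59 - 8))*(-61) = (((-10)² + 243)*(-67))*(-61) = ((100 + 243)*(-67))*(-61) = (343*(-67))*(-61) = -22981*(-61) = 1401841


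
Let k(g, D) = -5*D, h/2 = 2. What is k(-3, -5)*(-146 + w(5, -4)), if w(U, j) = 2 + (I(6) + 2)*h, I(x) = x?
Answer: -2800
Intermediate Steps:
h = 4 (h = 2*2 = 4)
w(U, j) = 34 (w(U, j) = 2 + (6 + 2)*4 = 2 + 8*4 = 2 + 32 = 34)
k(-3, -5)*(-146 + w(5, -4)) = (-5*(-5))*(-146 + 34) = 25*(-112) = -2800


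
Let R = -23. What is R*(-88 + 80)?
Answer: 184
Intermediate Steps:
R*(-88 + 80) = -23*(-88 + 80) = -23*(-8) = 184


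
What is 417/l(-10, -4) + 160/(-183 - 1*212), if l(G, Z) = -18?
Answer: -11173/474 ≈ -23.572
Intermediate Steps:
417/l(-10, -4) + 160/(-183 - 1*212) = 417/(-18) + 160/(-183 - 1*212) = 417*(-1/18) + 160/(-183 - 212) = -139/6 + 160/(-395) = -139/6 + 160*(-1/395) = -139/6 - 32/79 = -11173/474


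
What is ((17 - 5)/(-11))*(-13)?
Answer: 156/11 ≈ 14.182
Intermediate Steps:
((17 - 5)/(-11))*(-13) = -1/11*12*(-13) = -12/11*(-13) = 156/11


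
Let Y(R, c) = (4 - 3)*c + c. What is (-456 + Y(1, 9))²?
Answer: 191844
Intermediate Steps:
Y(R, c) = 2*c (Y(R, c) = 1*c + c = c + c = 2*c)
(-456 + Y(1, 9))² = (-456 + 2*9)² = (-456 + 18)² = (-438)² = 191844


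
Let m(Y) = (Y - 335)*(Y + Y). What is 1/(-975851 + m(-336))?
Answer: -1/524939 ≈ -1.9050e-6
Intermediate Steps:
m(Y) = 2*Y*(-335 + Y) (m(Y) = (-335 + Y)*(2*Y) = 2*Y*(-335 + Y))
1/(-975851 + m(-336)) = 1/(-975851 + 2*(-336)*(-335 - 336)) = 1/(-975851 + 2*(-336)*(-671)) = 1/(-975851 + 450912) = 1/(-524939) = -1/524939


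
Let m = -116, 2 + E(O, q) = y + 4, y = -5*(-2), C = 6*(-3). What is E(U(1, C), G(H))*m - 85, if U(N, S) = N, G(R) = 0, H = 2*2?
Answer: -1477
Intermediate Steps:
C = -18
H = 4
y = 10
E(O, q) = 12 (E(O, q) = -2 + (10 + 4) = -2 + 14 = 12)
E(U(1, C), G(H))*m - 85 = 12*(-116) - 85 = -1392 - 85 = -1477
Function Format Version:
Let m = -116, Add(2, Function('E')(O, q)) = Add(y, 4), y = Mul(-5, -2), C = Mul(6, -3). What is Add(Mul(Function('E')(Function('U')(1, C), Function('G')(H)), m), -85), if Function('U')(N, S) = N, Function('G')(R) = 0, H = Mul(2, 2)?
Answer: -1477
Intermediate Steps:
C = -18
H = 4
y = 10
Function('E')(O, q) = 12 (Function('E')(O, q) = Add(-2, Add(10, 4)) = Add(-2, 14) = 12)
Add(Mul(Function('E')(Function('U')(1, C), Function('G')(H)), m), -85) = Add(Mul(12, -116), -85) = Add(-1392, -85) = -1477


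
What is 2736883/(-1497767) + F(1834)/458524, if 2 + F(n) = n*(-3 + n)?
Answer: 943663232298/171690528977 ≈ 5.4963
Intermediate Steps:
F(n) = -2 + n*(-3 + n)
2736883/(-1497767) + F(1834)/458524 = 2736883/(-1497767) + (-2 + 1834² - 3*1834)/458524 = 2736883*(-1/1497767) + (-2 + 3363556 - 5502)*(1/458524) = -2736883/1497767 + 3358052*(1/458524) = -2736883/1497767 + 839513/114631 = 943663232298/171690528977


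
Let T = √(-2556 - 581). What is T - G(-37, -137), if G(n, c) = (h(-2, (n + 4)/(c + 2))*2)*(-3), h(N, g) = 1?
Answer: 6 + I*√3137 ≈ 6.0 + 56.009*I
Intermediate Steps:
G(n, c) = -6 (G(n, c) = (1*2)*(-3) = 2*(-3) = -6)
T = I*√3137 (T = √(-3137) = I*√3137 ≈ 56.009*I)
T - G(-37, -137) = I*√3137 - 1*(-6) = I*√3137 + 6 = 6 + I*√3137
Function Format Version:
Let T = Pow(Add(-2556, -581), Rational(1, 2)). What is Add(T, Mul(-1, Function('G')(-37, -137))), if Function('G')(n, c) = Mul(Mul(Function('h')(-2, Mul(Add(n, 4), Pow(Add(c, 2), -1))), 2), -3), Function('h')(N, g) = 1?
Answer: Add(6, Mul(I, Pow(3137, Rational(1, 2)))) ≈ Add(6.0000, Mul(56.009, I))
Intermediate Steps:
Function('G')(n, c) = -6 (Function('G')(n, c) = Mul(Mul(1, 2), -3) = Mul(2, -3) = -6)
T = Mul(I, Pow(3137, Rational(1, 2))) (T = Pow(-3137, Rational(1, 2)) = Mul(I, Pow(3137, Rational(1, 2))) ≈ Mul(56.009, I))
Add(T, Mul(-1, Function('G')(-37, -137))) = Add(Mul(I, Pow(3137, Rational(1, 2))), Mul(-1, -6)) = Add(Mul(I, Pow(3137, Rational(1, 2))), 6) = Add(6, Mul(I, Pow(3137, Rational(1, 2))))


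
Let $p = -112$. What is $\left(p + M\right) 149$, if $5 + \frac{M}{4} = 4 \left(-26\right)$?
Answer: $-81652$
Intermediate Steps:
$M = -436$ ($M = -20 + 4 \cdot 4 \left(-26\right) = -20 + 4 \left(-104\right) = -20 - 416 = -436$)
$\left(p + M\right) 149 = \left(-112 - 436\right) 149 = \left(-548\right) 149 = -81652$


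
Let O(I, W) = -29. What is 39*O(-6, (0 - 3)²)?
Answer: -1131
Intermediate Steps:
39*O(-6, (0 - 3)²) = 39*(-29) = -1131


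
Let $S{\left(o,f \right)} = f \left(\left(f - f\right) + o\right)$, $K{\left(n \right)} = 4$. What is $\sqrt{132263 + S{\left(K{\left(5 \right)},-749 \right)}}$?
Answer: $3 \sqrt{14363} \approx 359.54$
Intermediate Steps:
$S{\left(o,f \right)} = f o$ ($S{\left(o,f \right)} = f \left(0 + o\right) = f o$)
$\sqrt{132263 + S{\left(K{\left(5 \right)},-749 \right)}} = \sqrt{132263 - 2996} = \sqrt{129267} = 3 \sqrt{14363}$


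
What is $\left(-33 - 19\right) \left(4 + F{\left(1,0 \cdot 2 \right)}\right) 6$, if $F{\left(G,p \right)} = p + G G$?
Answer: $-1560$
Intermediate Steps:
$F{\left(G,p \right)} = p + G^{2}$
$\left(-33 - 19\right) \left(4 + F{\left(1,0 \cdot 2 \right)}\right) 6 = \left(-33 - 19\right) \left(4 + \left(0 \cdot 2 + 1^{2}\right)\right) 6 = - 52 \left(4 + \left(0 + 1\right)\right) 6 = - 52 \left(4 + 1\right) 6 = - 52 \cdot 5 \cdot 6 = \left(-52\right) 30 = -1560$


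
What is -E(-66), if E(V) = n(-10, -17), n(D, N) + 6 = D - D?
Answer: 6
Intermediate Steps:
n(D, N) = -6 (n(D, N) = -6 + (D - D) = -6 + 0 = -6)
E(V) = -6
-E(-66) = -1*(-6) = 6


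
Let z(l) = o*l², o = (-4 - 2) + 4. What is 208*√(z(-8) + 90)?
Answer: 208*I*√38 ≈ 1282.2*I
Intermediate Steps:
o = -2 (o = -6 + 4 = -2)
z(l) = -2*l²
208*√(z(-8) + 90) = 208*√(-2*(-8)² + 90) = 208*√(-2*64 + 90) = 208*√(-128 + 90) = 208*√(-38) = 208*(I*√38) = 208*I*√38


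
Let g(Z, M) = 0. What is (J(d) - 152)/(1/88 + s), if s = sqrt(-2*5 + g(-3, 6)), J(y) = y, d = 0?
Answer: 13376*I/(-I + 88*sqrt(10)) ≈ -0.17272 + 48.066*I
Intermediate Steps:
s = I*sqrt(10) (s = sqrt(-2*5 + 0) = sqrt(-10 + 0) = sqrt(-10) = I*sqrt(10) ≈ 3.1623*I)
(J(d) - 152)/(1/88 + s) = (0 - 152)/(1/88 + I*sqrt(10)) = -152/(1/88 + I*sqrt(10))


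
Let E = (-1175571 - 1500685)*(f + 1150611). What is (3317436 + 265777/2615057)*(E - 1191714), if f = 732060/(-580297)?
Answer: -15502078042590946712082188558250/1517509731929 ≈ -1.0215e+19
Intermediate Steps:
f = -732060/580297 (f = 732060*(-1/580297) = -732060/580297 ≈ -1.2615)
E = -1786923765310260192/580297 (E = (-1175571 - 1500685)*(-732060/580297 + 1150611) = -2676256*667695379407/580297 = -1786923765310260192/580297 ≈ -3.0793e+12)
(3317436 + 265777/2615057)*(E - 1191714) = (3317436 + 265777/2615057)*(-1786923765310260192/580297 - 1191714) = (3317436 + 265777*(1/2615057))*(-1786924456858319250/580297) = (3317436 + 265777/2615057)*(-1786924456858319250/580297) = (8675284499629/2615057)*(-1786924456858319250/580297) = -15502078042590946712082188558250/1517509731929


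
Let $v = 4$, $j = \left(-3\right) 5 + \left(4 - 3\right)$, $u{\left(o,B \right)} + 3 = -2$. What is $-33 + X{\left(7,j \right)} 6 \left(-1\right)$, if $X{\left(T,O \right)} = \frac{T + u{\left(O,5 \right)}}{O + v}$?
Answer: $- \frac{159}{5} \approx -31.8$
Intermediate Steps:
$u{\left(o,B \right)} = -5$ ($u{\left(o,B \right)} = -3 - 2 = -5$)
$j = -14$ ($j = -15 + 1 = -14$)
$X{\left(T,O \right)} = \frac{-5 + T}{4 + O}$ ($X{\left(T,O \right)} = \frac{T - 5}{O + 4} = \frac{-5 + T}{4 + O}$)
$-33 + X{\left(7,j \right)} 6 \left(-1\right) = -33 + \frac{-5 + 7}{4 - 14} \cdot 6 \left(-1\right) = -33 + \frac{1}{-10} \cdot 2 \left(-6\right) = -33 + \left(- \frac{1}{10}\right) 2 \left(-6\right) = -33 - - \frac{6}{5} = -33 + \frac{6}{5} = - \frac{159}{5}$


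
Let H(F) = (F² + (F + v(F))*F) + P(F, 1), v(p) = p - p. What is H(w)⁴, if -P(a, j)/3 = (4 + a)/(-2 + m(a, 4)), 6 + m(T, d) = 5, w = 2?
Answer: 38416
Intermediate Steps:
m(T, d) = -1 (m(T, d) = -6 + 5 = -1)
P(a, j) = 4 + a (P(a, j) = -3*(4 + a)/(-2 - 1) = -3*(4 + a)/(-3) = -3*(4 + a)*(-1)/3 = -3*(-4/3 - a/3) = 4 + a)
v(p) = 0
H(F) = 4 + F + 2*F² (H(F) = (F² + (F + 0)*F) + (4 + F) = (F² + F*F) + (4 + F) = (F² + F²) + (4 + F) = 2*F² + (4 + F) = 4 + F + 2*F²)
H(w)⁴ = (4 + 2 + 2*2²)⁴ = (4 + 2 + 2*4)⁴ = (4 + 2 + 8)⁴ = 14⁴ = 38416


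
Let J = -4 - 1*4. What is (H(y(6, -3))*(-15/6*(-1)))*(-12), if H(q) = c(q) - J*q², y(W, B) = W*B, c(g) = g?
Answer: -77220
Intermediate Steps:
J = -8 (J = -4 - 4 = -8)
y(W, B) = B*W
H(q) = q + 8*q² (H(q) = q - (-8)*q² = q + 8*q²)
(H(y(6, -3))*(-15/6*(-1)))*(-12) = (((-3*6)*(1 + 8*(-3*6)))*(-15/6*(-1)))*(-12) = ((-18*(1 + 8*(-18)))*(-15/6*(-1)))*(-12) = ((-18*(1 - 144))*(-3*⅚*(-1)))*(-12) = ((-18*(-143))*(-5/2*(-1)))*(-12) = (2574*(5/2))*(-12) = 6435*(-12) = -77220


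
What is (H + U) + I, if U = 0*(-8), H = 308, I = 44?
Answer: 352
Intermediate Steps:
U = 0
(H + U) + I = (308 + 0) + 44 = 308 + 44 = 352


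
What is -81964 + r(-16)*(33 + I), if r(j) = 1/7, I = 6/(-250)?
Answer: -71714378/875 ≈ -81959.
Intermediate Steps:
I = -3/125 (I = 6*(-1/250) = -3/125 ≈ -0.024000)
r(j) = ⅐
-81964 + r(-16)*(33 + I) = -81964 + (33 - 3/125)/7 = -81964 + (⅐)*(4122/125) = -81964 + 4122/875 = -71714378/875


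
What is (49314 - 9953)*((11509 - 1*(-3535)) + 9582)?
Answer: 969303986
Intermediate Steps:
(49314 - 9953)*((11509 - 1*(-3535)) + 9582) = 39361*((11509 + 3535) + 9582) = 39361*(15044 + 9582) = 39361*24626 = 969303986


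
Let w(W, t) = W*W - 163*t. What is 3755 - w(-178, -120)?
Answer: -47489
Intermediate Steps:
w(W, t) = W**2 - 163*t
3755 - w(-178, -120) = 3755 - ((-178)**2 - 163*(-120)) = 3755 - (31684 + 19560) = 3755 - 1*51244 = 3755 - 51244 = -47489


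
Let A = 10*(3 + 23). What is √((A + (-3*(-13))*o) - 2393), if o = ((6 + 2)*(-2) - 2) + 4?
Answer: I*√2679 ≈ 51.759*I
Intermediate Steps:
A = 260 (A = 10*26 = 260)
o = -14 (o = (8*(-2) - 2) + 4 = (-16 - 2) + 4 = -18 + 4 = -14)
√((A + (-3*(-13))*o) - 2393) = √((260 - 3*(-13)*(-14)) - 2393) = √((260 + 39*(-14)) - 2393) = √((260 - 546) - 2393) = √(-286 - 2393) = √(-2679) = I*√2679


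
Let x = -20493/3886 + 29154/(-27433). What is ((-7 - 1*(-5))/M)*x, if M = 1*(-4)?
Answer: -675476913/213209276 ≈ -3.1681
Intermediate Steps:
M = -4
x = -675476913/106604638 (x = -20493*1/3886 + 29154*(-1/27433) = -20493/3886 - 29154/27433 = -675476913/106604638 ≈ -6.3363)
((-7 - 1*(-5))/M)*x = ((-7 - 1*(-5))/(-4))*(-675476913/106604638) = ((-7 + 5)*(-1/4))*(-675476913/106604638) = -2*(-1/4)*(-675476913/106604638) = (1/2)*(-675476913/106604638) = -675476913/213209276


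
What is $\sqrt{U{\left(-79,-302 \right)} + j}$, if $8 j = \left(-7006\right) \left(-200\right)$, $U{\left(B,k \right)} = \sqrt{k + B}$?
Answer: $\sqrt{175150 + i \sqrt{381}} \approx 418.51 + 0.023 i$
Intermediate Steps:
$U{\left(B,k \right)} = \sqrt{B + k}$
$j = 175150$ ($j = \frac{\left(-7006\right) \left(-200\right)}{8} = \frac{1}{8} \cdot 1401200 = 175150$)
$\sqrt{U{\left(-79,-302 \right)} + j} = \sqrt{\sqrt{-79 - 302} + 175150} = \sqrt{\sqrt{-381} + 175150} = \sqrt{i \sqrt{381} + 175150} = \sqrt{175150 + i \sqrt{381}}$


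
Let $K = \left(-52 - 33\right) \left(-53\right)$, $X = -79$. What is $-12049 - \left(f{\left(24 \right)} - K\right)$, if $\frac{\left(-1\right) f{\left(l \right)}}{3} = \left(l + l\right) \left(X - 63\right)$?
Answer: $-27992$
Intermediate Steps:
$K = 4505$ ($K = \left(-85\right) \left(-53\right) = 4505$)
$f{\left(l \right)} = 852 l$ ($f{\left(l \right)} = - 3 \left(l + l\right) \left(-79 - 63\right) = - 3 \cdot 2 l \left(-142\right) = - 3 \left(- 284 l\right) = 852 l$)
$-12049 - \left(f{\left(24 \right)} - K\right) = -12049 - \left(852 \cdot 24 - 4505\right) = -12049 - \left(20448 - 4505\right) = -12049 - 15943 = -27992$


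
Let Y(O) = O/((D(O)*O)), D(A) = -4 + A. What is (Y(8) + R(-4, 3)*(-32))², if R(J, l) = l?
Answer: 146689/16 ≈ 9168.1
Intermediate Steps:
Y(O) = 1/(-4 + O) (Y(O) = O/(((-4 + O)*O)) = O/((O*(-4 + O))) = O*(1/(O*(-4 + O))) = 1/(-4 + O))
(Y(8) + R(-4, 3)*(-32))² = (1/(-4 + 8) + 3*(-32))² = (1/4 - 96)² = (¼ - 96)² = (-383/4)² = 146689/16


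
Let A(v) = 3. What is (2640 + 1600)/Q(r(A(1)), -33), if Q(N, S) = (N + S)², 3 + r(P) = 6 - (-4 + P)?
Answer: 4240/841 ≈ 5.0416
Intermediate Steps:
r(P) = 7 - P (r(P) = -3 + (6 - (-4 + P)) = -3 + (6 + (4 - P)) = -3 + (10 - P) = 7 - P)
(2640 + 1600)/Q(r(A(1)), -33) = (2640 + 1600)/(((7 - 1*3) - 33)²) = 4240/(((7 - 3) - 33)²) = 4240/((4 - 33)²) = 4240/((-29)²) = 4240/841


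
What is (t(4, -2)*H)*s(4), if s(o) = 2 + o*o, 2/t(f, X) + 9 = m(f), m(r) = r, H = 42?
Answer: -1512/5 ≈ -302.40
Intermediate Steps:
t(f, X) = 2/(-9 + f)
s(o) = 2 + o**2
(t(4, -2)*H)*s(4) = ((2/(-9 + 4))*42)*(2 + 4**2) = ((2/(-5))*42)*(2 + 16) = ((2*(-1/5))*42)*18 = -2/5*42*18 = -84/5*18 = -1512/5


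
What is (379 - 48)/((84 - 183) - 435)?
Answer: -331/534 ≈ -0.61985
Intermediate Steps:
(379 - 48)/((84 - 183) - 435) = 331/(-99 - 435) = 331/(-534) = 331*(-1/534) = -331/534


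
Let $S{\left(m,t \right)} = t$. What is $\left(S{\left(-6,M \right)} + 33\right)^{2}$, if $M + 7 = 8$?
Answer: $1156$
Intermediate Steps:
$M = 1$ ($M = -7 + 8 = 1$)
$\left(S{\left(-6,M \right)} + 33\right)^{2} = \left(1 + 33\right)^{2} = 34^{2} = 1156$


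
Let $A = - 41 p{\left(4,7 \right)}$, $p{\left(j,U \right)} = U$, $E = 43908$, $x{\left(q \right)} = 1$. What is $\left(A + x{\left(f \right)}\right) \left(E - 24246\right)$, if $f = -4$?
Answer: $-5623332$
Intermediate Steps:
$A = -287$ ($A = \left(-41\right) 7 = -287$)
$\left(A + x{\left(f \right)}\right) \left(E - 24246\right) = \left(-287 + 1\right) \left(43908 - 24246\right) = \left(-286\right) 19662 = -5623332$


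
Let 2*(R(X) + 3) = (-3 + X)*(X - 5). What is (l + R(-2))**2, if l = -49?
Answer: 4761/4 ≈ 1190.3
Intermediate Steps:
R(X) = -3 + (-5 + X)*(-3 + X)/2 (R(X) = -3 + ((-3 + X)*(X - 5))/2 = -3 + ((-3 + X)*(-5 + X))/2 = -3 + ((-5 + X)*(-3 + X))/2 = -3 + (-5 + X)*(-3 + X)/2)
(l + R(-2))**2 = (-49 + (9/2 + (1/2)*(-2)**2 - 4*(-2)))**2 = (-49 + (9/2 + (1/2)*4 + 8))**2 = (-49 + (9/2 + 2 + 8))**2 = (-49 + 29/2)**2 = (-69/2)**2 = 4761/4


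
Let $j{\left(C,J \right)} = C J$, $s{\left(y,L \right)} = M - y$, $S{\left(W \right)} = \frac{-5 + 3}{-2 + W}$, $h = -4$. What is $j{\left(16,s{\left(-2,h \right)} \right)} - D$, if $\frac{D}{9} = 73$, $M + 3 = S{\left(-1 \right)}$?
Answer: $- \frac{1987}{3} \approx -662.33$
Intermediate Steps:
$S{\left(W \right)} = - \frac{2}{-2 + W}$
$M = - \frac{7}{3}$ ($M = -3 - \frac{2}{-2 - 1} = -3 - \frac{2}{-3} = -3 - - \frac{2}{3} = -3 + \frac{2}{3} = - \frac{7}{3} \approx -2.3333$)
$D = 657$ ($D = 9 \cdot 73 = 657$)
$s{\left(y,L \right)} = - \frac{7}{3} - y$
$j{\left(16,s{\left(-2,h \right)} \right)} - D = 16 \left(- \frac{7}{3} - -2\right) - 657 = 16 \left(- \frac{7}{3} + 2\right) - 657 = 16 \left(- \frac{1}{3}\right) - 657 = - \frac{16}{3} - 657 = - \frac{1987}{3}$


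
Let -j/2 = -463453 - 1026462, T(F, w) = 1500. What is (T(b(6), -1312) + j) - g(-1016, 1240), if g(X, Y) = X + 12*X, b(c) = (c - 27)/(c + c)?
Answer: 2994538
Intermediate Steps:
b(c) = (-27 + c)/(2*c) (b(c) = (-27 + c)/((2*c)) = (-27 + c)*(1/(2*c)) = (-27 + c)/(2*c))
j = 2979830 (j = -2*(-463453 - 1026462) = -2*(-1489915) = 2979830)
g(X, Y) = 13*X
(T(b(6), -1312) + j) - g(-1016, 1240) = (1500 + 2979830) - 13*(-1016) = 2981330 - 1*(-13208) = 2981330 + 13208 = 2994538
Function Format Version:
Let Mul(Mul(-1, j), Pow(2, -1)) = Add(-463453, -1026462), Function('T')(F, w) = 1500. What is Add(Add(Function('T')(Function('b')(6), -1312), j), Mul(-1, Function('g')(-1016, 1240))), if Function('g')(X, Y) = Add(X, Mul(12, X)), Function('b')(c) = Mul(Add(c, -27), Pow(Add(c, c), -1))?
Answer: 2994538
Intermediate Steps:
Function('b')(c) = Mul(Rational(1, 2), Pow(c, -1), Add(-27, c)) (Function('b')(c) = Mul(Add(-27, c), Pow(Mul(2, c), -1)) = Mul(Add(-27, c), Mul(Rational(1, 2), Pow(c, -1))) = Mul(Rational(1, 2), Pow(c, -1), Add(-27, c)))
j = 2979830 (j = Mul(-2, Add(-463453, -1026462)) = Mul(-2, -1489915) = 2979830)
Function('g')(X, Y) = Mul(13, X)
Add(Add(Function('T')(Function('b')(6), -1312), j), Mul(-1, Function('g')(-1016, 1240))) = Add(Add(1500, 2979830), Mul(-1, Mul(13, -1016))) = Add(2981330, Mul(-1, -13208)) = Add(2981330, 13208) = 2994538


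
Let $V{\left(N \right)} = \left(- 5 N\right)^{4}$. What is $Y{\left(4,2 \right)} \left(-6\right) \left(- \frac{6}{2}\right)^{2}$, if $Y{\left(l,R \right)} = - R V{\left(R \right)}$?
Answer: $1080000$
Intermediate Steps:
$V{\left(N \right)} = 625 N^{4}$
$Y{\left(l,R \right)} = - 625 R^{5}$ ($Y{\left(l,R \right)} = - R 625 R^{4} = - 625 R^{5}$)
$Y{\left(4,2 \right)} \left(-6\right) \left(- \frac{6}{2}\right)^{2} = - 625 \cdot 2^{5} \left(-6\right) \left(- \frac{6}{2}\right)^{2} = \left(-625\right) 32 \left(-6\right) \left(\left(-6\right) \frac{1}{2}\right)^{2} = \left(-20000\right) \left(-6\right) \left(-3\right)^{2} = 120000 \cdot 9 = 1080000$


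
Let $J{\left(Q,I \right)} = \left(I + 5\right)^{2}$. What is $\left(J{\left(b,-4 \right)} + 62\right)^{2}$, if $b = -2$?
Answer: $3969$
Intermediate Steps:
$J{\left(Q,I \right)} = \left(5 + I\right)^{2}$
$\left(J{\left(b,-4 \right)} + 62\right)^{2} = \left(\left(5 - 4\right)^{2} + 62\right)^{2} = \left(1^{2} + 62\right)^{2} = \left(1 + 62\right)^{2} = 63^{2} = 3969$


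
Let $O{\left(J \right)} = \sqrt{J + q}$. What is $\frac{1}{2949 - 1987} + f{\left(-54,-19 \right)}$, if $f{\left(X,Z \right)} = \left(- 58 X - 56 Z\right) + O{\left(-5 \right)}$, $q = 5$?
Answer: $\frac{4036553}{962} \approx 4196.0$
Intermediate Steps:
$O{\left(J \right)} = \sqrt{5 + J}$ ($O{\left(J \right)} = \sqrt{J + 5} = \sqrt{5 + J}$)
$f{\left(X,Z \right)} = - 58 X - 56 Z$ ($f{\left(X,Z \right)} = \left(- 58 X - 56 Z\right) + \sqrt{5 - 5} = \left(- 58 X - 56 Z\right) + \sqrt{0} = \left(- 58 X - 56 Z\right) + 0 = - 58 X - 56 Z$)
$\frac{1}{2949 - 1987} + f{\left(-54,-19 \right)} = \frac{1}{2949 - 1987} - -4196 = \frac{1}{962} + \left(3132 + 1064\right) = \frac{1}{962} + 4196 = \frac{4036553}{962}$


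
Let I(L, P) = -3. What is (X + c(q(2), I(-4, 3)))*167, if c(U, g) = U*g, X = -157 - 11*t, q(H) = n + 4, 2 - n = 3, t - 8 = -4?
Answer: -35070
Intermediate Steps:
t = 4 (t = 8 - 4 = 4)
n = -1 (n = 2 - 1*3 = 2 - 3 = -1)
q(H) = 3 (q(H) = -1 + 4 = 3)
X = -201 (X = -157 - 11*4 = -157 - 44 = -201)
(X + c(q(2), I(-4, 3)))*167 = (-201 + 3*(-3))*167 = (-201 - 9)*167 = -210*167 = -35070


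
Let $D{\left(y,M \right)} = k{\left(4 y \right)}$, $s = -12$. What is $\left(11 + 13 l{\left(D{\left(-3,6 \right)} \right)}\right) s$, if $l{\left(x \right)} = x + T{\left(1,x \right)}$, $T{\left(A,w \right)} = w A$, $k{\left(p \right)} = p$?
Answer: $3612$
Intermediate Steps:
$D{\left(y,M \right)} = 4 y$
$T{\left(A,w \right)} = A w$
$l{\left(x \right)} = 2 x$ ($l{\left(x \right)} = x + 1 x = x + x = 2 x$)
$\left(11 + 13 l{\left(D{\left(-3,6 \right)} \right)}\right) s = \left(11 + 13 \cdot 2 \cdot 4 \left(-3\right)\right) \left(-12\right) = \left(11 + 13 \cdot 2 \left(-12\right)\right) \left(-12\right) = \left(11 + 13 \left(-24\right)\right) \left(-12\right) = \left(11 - 312\right) \left(-12\right) = \left(-301\right) \left(-12\right) = 3612$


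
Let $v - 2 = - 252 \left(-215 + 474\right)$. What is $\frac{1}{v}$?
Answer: $- \frac{1}{65266} \approx -1.5322 \cdot 10^{-5}$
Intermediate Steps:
$v = -65266$ ($v = 2 - 252 \left(-215 + 474\right) = 2 - 65268 = -65266$)
$\frac{1}{v} = \frac{1}{-65266} = - \frac{1}{65266}$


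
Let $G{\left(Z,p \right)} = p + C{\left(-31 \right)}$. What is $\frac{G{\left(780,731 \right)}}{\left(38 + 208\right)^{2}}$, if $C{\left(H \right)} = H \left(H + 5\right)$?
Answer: $\frac{1537}{60516} \approx 0.025398$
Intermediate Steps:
$C{\left(H \right)} = H \left(5 + H\right)$
$G{\left(Z,p \right)} = 806 + p$ ($G{\left(Z,p \right)} = p - 31 \left(5 - 31\right) = p - -806 = p + 806 = 806 + p$)
$\frac{G{\left(780,731 \right)}}{\left(38 + 208\right)^{2}} = \frac{806 + 731}{\left(38 + 208\right)^{2}} = \frac{1537}{246^{2}} = \frac{1537}{60516}$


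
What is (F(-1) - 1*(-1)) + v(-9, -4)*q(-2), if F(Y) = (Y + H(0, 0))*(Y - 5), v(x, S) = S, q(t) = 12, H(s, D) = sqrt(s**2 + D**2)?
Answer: -41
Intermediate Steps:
H(s, D) = sqrt(D**2 + s**2)
F(Y) = Y*(-5 + Y) (F(Y) = (Y + sqrt(0**2 + 0**2))*(Y - 5) = (Y + sqrt(0 + 0))*(-5 + Y) = (Y + sqrt(0))*(-5 + Y) = (Y + 0)*(-5 + Y) = Y*(-5 + Y))
(F(-1) - 1*(-1)) + v(-9, -4)*q(-2) = (-(-5 - 1) - 1*(-1)) - 4*12 = (-1*(-6) + 1) - 48 = (6 + 1) - 48 = 7 - 48 = -41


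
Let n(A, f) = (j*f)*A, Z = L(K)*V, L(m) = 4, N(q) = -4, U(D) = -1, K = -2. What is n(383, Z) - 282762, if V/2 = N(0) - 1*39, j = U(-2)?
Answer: -151010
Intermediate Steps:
j = -1
V = -86 (V = 2*(-4 - 1*39) = 2*(-4 - 39) = 2*(-43) = -86)
Z = -344 (Z = 4*(-86) = -344)
n(A, f) = -A*f (n(A, f) = (-f)*A = -A*f)
n(383, Z) - 282762 = -1*383*(-344) - 282762 = 131752 - 282762 = -151010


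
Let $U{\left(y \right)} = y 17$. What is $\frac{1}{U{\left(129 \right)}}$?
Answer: $\frac{1}{2193} \approx 0.000456$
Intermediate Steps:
$U{\left(y \right)} = 17 y$
$\frac{1}{U{\left(129 \right)}} = \frac{1}{17 \cdot 129} = \frac{1}{2193}$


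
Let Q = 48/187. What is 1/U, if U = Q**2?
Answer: 34969/2304 ≈ 15.178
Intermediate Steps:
Q = 48/187 (Q = 48*(1/187) = 48/187 ≈ 0.25668)
U = 2304/34969 (U = (48/187)**2 = 2304/34969 ≈ 0.065887)
1/U = 1/(2304/34969) = 34969/2304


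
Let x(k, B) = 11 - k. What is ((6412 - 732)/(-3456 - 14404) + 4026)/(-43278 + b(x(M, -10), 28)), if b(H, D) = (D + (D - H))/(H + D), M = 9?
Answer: -17974670/193228233 ≈ -0.093023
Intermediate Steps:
b(H, D) = (-H + 2*D)/(D + H)
((6412 - 732)/(-3456 - 14404) + 4026)/(-43278 + b(x(M, -10), 28)) = ((6412 - 732)/(-3456 - 14404) + 4026)/(-43278 + (-(11 - 1*9) + 2*28)/(28 + (11 - 1*9))) = (5680/(-17860) + 4026)/(-43278 + (-(11 - 9) + 56)/(28 + (11 - 9))) = (5680*(-1/17860) + 4026)/(-43278 + (-1*2 + 56)/(28 + 2)) = (-284/893 + 4026)/(-43278 + (-2 + 56)/30) = 3594934/(893*(-43278 + (1/30)*54)) = 3594934/(893*(-43278 + 9/5)) = 3594934/(893*(-216381/5)) = (3594934/893)*(-5/216381) = -17974670/193228233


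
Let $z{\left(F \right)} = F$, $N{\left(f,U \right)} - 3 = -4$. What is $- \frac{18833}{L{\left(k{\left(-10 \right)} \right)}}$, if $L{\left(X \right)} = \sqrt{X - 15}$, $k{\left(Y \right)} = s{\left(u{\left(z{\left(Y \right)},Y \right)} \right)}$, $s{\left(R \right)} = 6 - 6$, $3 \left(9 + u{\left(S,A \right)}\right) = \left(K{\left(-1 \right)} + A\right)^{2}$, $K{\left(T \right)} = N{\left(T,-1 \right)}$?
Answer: $\frac{18833 i \sqrt{15}}{15} \approx 4862.7 i$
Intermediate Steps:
$N{\left(f,U \right)} = -1$ ($N{\left(f,U \right)} = 3 - 4 = -1$)
$K{\left(T \right)} = -1$
$u{\left(S,A \right)} = -9 + \frac{\left(-1 + A\right)^{2}}{3}$
$s{\left(R \right)} = 0$ ($s{\left(R \right)} = 6 - 6 = 0$)
$k{\left(Y \right)} = 0$
$L{\left(X \right)} = \sqrt{-15 + X}$
$- \frac{18833}{L{\left(k{\left(-10 \right)} \right)}} = - \frac{18833}{\sqrt{-15 + 0}} = - \frac{18833}{\sqrt{-15}} = - \frac{18833}{i \sqrt{15}} = - 18833 \left(- \frac{i \sqrt{15}}{15}\right) = \frac{18833 i \sqrt{15}}{15}$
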